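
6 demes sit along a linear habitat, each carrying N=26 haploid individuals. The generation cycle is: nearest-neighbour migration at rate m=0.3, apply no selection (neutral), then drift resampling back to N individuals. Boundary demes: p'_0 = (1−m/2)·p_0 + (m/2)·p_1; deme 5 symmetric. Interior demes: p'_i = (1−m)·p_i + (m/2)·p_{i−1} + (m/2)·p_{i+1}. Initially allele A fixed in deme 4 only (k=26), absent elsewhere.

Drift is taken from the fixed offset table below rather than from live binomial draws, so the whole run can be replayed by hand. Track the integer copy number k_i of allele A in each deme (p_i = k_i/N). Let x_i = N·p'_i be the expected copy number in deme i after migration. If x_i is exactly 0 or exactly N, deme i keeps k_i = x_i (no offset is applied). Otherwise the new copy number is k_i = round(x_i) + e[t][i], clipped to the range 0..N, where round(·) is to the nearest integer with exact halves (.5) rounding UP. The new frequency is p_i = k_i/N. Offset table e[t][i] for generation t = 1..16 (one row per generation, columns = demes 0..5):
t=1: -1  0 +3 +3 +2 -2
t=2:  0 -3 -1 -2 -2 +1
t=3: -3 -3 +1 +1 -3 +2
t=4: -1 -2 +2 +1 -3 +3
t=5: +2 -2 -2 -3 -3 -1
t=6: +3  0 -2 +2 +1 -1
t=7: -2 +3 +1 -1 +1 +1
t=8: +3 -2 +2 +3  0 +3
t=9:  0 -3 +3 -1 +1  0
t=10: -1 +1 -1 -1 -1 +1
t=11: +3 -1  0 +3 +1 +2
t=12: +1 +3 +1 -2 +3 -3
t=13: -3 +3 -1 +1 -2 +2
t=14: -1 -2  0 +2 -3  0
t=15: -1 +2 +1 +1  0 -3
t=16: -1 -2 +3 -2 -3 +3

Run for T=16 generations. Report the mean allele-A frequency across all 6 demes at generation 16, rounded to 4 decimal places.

t=0: k=[0 0 0 0 26 0]
t=1: x=[0.0000 0.0000 0.0000 3.9000 18.2000 3.9000] k=[0 0 0 7 20 2]
t=2: x=[0.0000 0.0000 1.0500 7.9000 15.3500 4.7000] k=[0 0 0 6 13 6]
t=3: x=[0.0000 0.0000 0.9000 6.1500 10.9000 7.0500] k=[0 0 2 7 8 9]
t=4: x=[0.0000 0.3000 2.4500 6.4000 8.0000 8.8500] k=[0 0 4 7 5 12]
t=5: x=[0.0000 0.6000 3.8500 6.2500 6.3500 10.9500] k=[0 0 2 3 3 10]
t=6: x=[0.0000 0.3000 1.8500 2.8500 4.0500 8.9500] k=[0 0 0 5 5 8]
t=7: x=[0.0000 0.0000 0.7500 4.2500 5.4500 7.5500] k=[0 0 2 3 6 9]
t=8: x=[0.0000 0.3000 1.8500 3.3000 6.0000 8.5500] k=[0 0 4 6 6 12]
t=9: x=[0.0000 0.6000 3.7000 5.7000 6.9000 11.1000] k=[0 0 7 5 8 11]
t=10: x=[0.0000 1.0500 5.6500 5.7500 8.0000 10.5500] k=[0 2 5 5 7 12]
t=11: x=[0.3000 2.1500 4.5500 5.3000 7.4500 11.2500] k=[3 1 5 8 8 13]
t=12: x=[2.7000 1.9000 4.8500 7.5500 8.7500 12.2500] k=[4 5 6 6 12 9]
t=13: x=[4.1500 5.0000 5.8500 6.9000 10.6500 9.4500] k=[1 8 5 8 9 11]
t=14: x=[2.0500 6.5000 5.9000 7.7000 9.1500 10.7000] k=[1 5 6 10 6 11]
t=15: x=[1.6000 4.5500 6.4500 8.8000 7.3500 10.2500] k=[1 7 7 10 7 7]
t=16: x=[1.9000 6.1000 7.4500 9.1000 7.4500 7.0000] k=[1 4 10 7 4 10]

0.2308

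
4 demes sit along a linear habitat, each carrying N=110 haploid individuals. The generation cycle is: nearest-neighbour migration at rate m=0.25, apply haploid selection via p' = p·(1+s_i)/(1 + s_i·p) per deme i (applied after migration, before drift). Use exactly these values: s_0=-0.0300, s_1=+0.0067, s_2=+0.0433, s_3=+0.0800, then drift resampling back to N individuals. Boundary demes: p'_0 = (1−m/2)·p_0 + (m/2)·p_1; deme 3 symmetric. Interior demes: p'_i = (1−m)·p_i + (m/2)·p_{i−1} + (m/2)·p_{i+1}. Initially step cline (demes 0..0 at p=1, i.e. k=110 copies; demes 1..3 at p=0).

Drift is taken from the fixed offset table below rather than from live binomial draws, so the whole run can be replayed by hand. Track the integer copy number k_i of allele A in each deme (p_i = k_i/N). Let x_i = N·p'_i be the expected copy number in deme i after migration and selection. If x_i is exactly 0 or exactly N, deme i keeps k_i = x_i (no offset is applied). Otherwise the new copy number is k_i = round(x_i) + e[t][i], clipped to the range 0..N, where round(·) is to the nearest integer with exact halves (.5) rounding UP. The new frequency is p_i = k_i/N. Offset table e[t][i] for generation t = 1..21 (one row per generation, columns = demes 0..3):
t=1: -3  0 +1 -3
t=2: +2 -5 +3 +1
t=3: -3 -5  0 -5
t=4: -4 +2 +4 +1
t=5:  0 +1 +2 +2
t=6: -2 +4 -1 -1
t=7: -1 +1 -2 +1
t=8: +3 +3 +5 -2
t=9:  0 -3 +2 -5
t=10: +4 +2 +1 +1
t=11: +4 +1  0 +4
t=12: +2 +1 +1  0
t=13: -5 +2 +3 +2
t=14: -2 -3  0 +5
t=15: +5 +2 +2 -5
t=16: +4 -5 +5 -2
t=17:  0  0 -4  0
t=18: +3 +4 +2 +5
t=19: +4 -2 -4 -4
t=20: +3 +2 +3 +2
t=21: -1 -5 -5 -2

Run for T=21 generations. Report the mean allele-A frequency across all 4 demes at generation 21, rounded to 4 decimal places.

0.3636

t=0: k=[110 0 0 0]
t=1: x=[95.8793 13.8305 0.0000 0.0000] k=[93 14 0 0]
t=2: x=[82.5016 22.2433 1.8245 0.0000] k=[85 17 5 0]
t=3: x=[75.7862 24.1255 6.1152 0.6747] k=[73 19 6 0]
t=4: x=[65.4450 24.2510 7.1533 0.8096] k=[61 26 11 2]
t=5: x=[55.7878 28.6412 12.2023 3.3673] k=[56 30 14 5]
t=6: x=[51.9144 31.3996 15.4287 6.5857] k=[50 35 14 6]
t=7: x=[47.3021 34.4077 16.2019 7.5217] k=[46 35 14 9]
t=8: x=[43.8196 33.9064 16.5883 10.3227] k=[47 37 22 8]
t=9: x=[44.9382 36.5378 22.8837 10.4559] k=[45 34 25 5]
t=10: x=[42.8258 34.4077 24.4209 8.0561] k=[47 36 25 9]
t=11: x=[44.8139 36.1619 25.1888 11.7857] k=[49 37 25 16]
t=12: x=[46.6797 37.1641 26.2119 18.2675] k=[49 38 27 18]
t=13: x=[46.8042 38.1663 28.1282 20.3716] k=[42 40 31 22]
t=14: x=[40.9639 39.2935 31.9524 24.5619] k=[39 36 32 30]
t=15: x=[37.8651 36.0366 33.2246 31.9667] k=[43 38 35 27]
t=16: x=[41.5843 38.4168 35.3846 29.6365] k=[46 33 40 28]
t=17: x=[43.5711 35.6607 38.6813 31.1908] k=[44 36 35 31]
t=18: x=[42.2049 37.0389 35.6385 33.2581] k=[45 41 38 38]
t=19: x=[43.6953 41.2971 39.4409 39.9363] k=[48 39 35 36]
t=20: x=[46.0576 39.7944 36.6536 37.7598] k=[49 42 40 40]
t=21: x=[47.3021 42.7995 41.3379 41.9788] k=[46 38 36 40]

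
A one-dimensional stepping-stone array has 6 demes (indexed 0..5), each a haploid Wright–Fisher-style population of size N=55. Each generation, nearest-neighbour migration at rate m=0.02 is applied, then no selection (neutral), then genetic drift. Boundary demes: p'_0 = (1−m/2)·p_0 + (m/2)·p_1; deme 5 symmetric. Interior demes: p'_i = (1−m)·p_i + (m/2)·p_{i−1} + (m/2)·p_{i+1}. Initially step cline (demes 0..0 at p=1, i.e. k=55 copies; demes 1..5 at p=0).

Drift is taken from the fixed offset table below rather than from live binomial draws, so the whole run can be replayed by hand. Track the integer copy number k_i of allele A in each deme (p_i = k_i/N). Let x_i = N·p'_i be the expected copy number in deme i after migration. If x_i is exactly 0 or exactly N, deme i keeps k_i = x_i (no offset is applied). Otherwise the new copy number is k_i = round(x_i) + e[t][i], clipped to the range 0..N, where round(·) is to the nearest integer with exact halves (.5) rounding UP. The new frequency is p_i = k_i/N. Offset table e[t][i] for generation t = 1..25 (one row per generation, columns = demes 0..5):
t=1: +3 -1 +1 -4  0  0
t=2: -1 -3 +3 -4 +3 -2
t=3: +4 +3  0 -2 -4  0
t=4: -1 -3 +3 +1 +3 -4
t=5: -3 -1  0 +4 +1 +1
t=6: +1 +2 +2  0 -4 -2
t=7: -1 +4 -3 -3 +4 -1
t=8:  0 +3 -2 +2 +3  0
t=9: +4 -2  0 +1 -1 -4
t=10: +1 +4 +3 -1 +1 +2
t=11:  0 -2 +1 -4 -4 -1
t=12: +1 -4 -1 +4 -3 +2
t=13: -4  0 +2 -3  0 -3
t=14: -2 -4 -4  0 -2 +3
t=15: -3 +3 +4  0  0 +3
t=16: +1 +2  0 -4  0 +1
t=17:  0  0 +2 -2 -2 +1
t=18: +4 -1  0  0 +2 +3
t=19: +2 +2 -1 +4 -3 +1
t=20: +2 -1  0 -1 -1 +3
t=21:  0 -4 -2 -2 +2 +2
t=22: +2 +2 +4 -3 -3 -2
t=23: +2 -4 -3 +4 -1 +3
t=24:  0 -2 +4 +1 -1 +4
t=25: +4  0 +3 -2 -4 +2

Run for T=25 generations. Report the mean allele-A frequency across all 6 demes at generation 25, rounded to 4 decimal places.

t=0: k=[55 0 0 0 0 0]
t=1: x=[54.4500 0.5500 0.0000 0.0000 0.0000 0.0000] k=[55 0 0 0 0 0]
t=2: x=[54.4500 0.5500 0.0000 0.0000 0.0000 0.0000] k=[53 0 0 0 0 0]
t=3: x=[52.4700 0.5300 0.0000 0.0000 0.0000 0.0000] k=[55 4 0 0 0 0]
t=4: x=[54.4900 4.4700 0.0400 0.0000 0.0000 0.0000] k=[53 1 3 0 0 0]
t=5: x=[52.4800 1.5400 2.9500 0.0300 0.0000 0.0000] k=[49 1 3 4 0 0]
t=6: x=[48.5200 1.5000 2.9900 3.9500 0.0400 0.0000] k=[50 4 5 4 0 0]
t=7: x=[49.5400 4.4700 4.9800 3.9700 0.0400 0.0000] k=[49 8 2 1 4 0]
t=8: x=[48.5900 8.3500 2.0500 1.0400 3.9300 0.0400] k=[49 11 0 3 7 0]
t=9: x=[48.6200 11.2700 0.1400 3.0100 6.8900 0.0700] k=[53 9 0 4 6 0]
t=10: x=[52.5600 9.3500 0.1300 3.9800 5.9200 0.0600] k=[54 13 3 3 7 2]
t=11: x=[53.5900 13.3100 3.1000 3.0400 6.9100 2.0500] k=[54 11 4 0 3 1]
t=12: x=[53.5700 11.3600 4.0300 0.0700 2.9500 1.0200] k=[55 7 3 4 0 3]
t=13: x=[54.5200 7.4400 3.0500 3.9500 0.0700 2.9700] k=[51 7 5 1 0 0]
t=14: x=[50.5600 7.4200 4.9800 1.0300 0.0100 0.0000] k=[49 3 1 1 0 0]
t=15: x=[48.5400 3.4400 1.0200 0.9900 0.0100 0.0000] k=[46 6 5 1 0 0]
t=16: x=[45.6000 6.3900 4.9700 1.0300 0.0100 0.0000] k=[47 8 5 0 0 0]
t=17: x=[46.6100 8.3600 4.9800 0.0500 0.0000 0.0000] k=[47 8 7 0 0 0]
t=18: x=[46.6100 8.3800 6.9400 0.0700 0.0000 0.0000] k=[51 7 7 0 0 0]
t=19: x=[50.5600 7.4400 6.9300 0.0700 0.0000 0.0000] k=[53 9 6 4 0 0]
t=20: x=[52.5600 9.4100 6.0100 3.9800 0.0400 0.0000] k=[55 8 6 3 0 0]
t=21: x=[54.5300 8.4500 5.9900 3.0000 0.0300 0.0000] k=[55 4 4 1 2 0]
t=22: x=[54.4900 4.5100 3.9700 1.0400 1.9700 0.0200] k=[55 7 8 0 0 0]
t=23: x=[54.5200 7.4900 7.9100 0.0800 0.0000 0.0000] k=[55 3 5 4 0 0]
t=24: x=[54.4800 3.5400 4.9700 3.9700 0.0400 0.0000] k=[54 2 9 5 0 0]
t=25: x=[53.4800 2.5900 8.8900 4.9900 0.0500 0.0000] k=[55 3 12 3 0 0]

0.2212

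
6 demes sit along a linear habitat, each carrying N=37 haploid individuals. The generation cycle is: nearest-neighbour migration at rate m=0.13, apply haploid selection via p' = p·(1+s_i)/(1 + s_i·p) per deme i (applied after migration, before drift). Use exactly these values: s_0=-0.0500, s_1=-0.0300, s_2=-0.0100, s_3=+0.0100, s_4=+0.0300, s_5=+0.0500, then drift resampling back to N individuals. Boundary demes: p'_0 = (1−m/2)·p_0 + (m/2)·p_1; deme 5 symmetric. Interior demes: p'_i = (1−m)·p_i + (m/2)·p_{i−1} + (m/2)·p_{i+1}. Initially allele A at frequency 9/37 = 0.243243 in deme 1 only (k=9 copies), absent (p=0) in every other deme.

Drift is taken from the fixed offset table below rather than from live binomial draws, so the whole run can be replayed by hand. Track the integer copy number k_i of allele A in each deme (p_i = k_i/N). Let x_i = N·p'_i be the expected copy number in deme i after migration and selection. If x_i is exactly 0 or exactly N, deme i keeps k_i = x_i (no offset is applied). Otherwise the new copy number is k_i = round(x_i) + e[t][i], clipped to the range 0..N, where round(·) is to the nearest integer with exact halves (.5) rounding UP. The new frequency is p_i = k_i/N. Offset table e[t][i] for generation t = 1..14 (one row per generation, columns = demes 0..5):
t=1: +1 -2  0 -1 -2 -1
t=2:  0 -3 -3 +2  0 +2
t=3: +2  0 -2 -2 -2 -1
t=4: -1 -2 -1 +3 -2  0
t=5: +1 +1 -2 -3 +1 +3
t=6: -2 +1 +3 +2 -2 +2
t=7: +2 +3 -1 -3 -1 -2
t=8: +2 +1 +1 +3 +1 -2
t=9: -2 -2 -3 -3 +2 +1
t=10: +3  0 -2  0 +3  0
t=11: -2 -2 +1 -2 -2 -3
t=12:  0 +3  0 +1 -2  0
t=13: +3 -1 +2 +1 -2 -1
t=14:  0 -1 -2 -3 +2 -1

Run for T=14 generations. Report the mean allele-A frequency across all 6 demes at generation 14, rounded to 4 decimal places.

t=0: k=[0 9 0 0 0 0]
t=1: x=[0.5562 7.6436 0.5792 0.0000 0.0000 0.0000] k=[2 6 1 0 0 0]
t=2: x=[2.1536 5.2757 1.2478 0.0656 0.0000 0.0000] k=[2 2 0 2 0 0]
t=3: x=[1.9051 1.8167 0.2574 1.7566 0.1339 0.0000] k=[4 2 0 0 0 0]
t=4: x=[3.6958 1.9432 0.1287 0.0000 0.0000 0.0000] k=[3 0 0 0 0 0]
t=5: x=[2.6749 0.1892 0.0000 0.0000 0.0000 0.0000] k=[4 1 0 0 0 0]
t=6: x=[3.6334 1.0971 0.0644 0.0000 0.0000 0.0000] k=[2 2 3 0 0 0]
t=7: x=[1.9051 2.0064 2.7146 0.1969 0.0000 0.0000] k=[4 5 2 0 0 0]
t=8: x=[3.8831 4.6155 2.0455 0.1313 0.0000 0.0000] k=[6 6 3 3 0 0]
t=9: x=[5.7466 5.6575 3.1658 2.8309 0.2008 0.0000] k=[4 4 0 0 2 0]
t=10: x=[3.8207 3.6388 0.2574 0.1313 1.7897 0.1365] k=[7 4 0 0 5 0]
t=11: x=[6.5248 3.8292 0.2574 0.3282 4.4648 0.3411] k=[5 2 1 0 2 0]
t=12: x=[4.5946 2.0697 0.9903 0.1969 1.7897 0.1365] k=[5 5 1 1 0 0]
t=13: x=[4.7823 4.6155 1.2478 0.9441 0.0669 0.0000] k=[8 4 3 2 0 0]
t=14: x=[7.4307 4.0830 2.9724 1.9533 0.1339 0.0000] k=[7 3 1 0 2 0]

0.0586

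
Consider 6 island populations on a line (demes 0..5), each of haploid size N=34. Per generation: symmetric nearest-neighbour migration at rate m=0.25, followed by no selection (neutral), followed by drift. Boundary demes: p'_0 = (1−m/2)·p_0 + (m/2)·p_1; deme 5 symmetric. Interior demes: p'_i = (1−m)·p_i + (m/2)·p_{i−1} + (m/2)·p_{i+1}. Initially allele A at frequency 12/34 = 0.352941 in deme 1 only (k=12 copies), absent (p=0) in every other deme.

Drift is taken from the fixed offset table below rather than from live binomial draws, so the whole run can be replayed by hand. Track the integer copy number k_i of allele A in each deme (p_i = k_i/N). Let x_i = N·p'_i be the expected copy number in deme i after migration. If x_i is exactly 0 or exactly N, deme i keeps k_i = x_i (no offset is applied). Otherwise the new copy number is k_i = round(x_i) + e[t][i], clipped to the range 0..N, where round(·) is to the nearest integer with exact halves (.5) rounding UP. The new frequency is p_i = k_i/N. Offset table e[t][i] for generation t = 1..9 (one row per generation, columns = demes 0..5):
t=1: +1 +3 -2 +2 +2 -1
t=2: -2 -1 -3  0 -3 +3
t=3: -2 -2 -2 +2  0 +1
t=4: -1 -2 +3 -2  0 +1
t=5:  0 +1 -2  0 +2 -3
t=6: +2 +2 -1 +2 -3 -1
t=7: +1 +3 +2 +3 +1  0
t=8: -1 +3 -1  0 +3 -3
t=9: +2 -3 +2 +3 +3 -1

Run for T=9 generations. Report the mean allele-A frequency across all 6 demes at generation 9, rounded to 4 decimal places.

t=0: k=[0 12 0 0 0 0]
t=1: x=[1.5000 9.0000 1.5000 0.0000 0.0000 0.0000] k=[3 12 0 0 0 0]
t=2: x=[4.1250 9.3750 1.5000 0.0000 0.0000 0.0000] k=[2 8 0 0 0 0]
t=3: x=[2.7500 6.2500 1.0000 0.0000 0.0000 0.0000] k=[1 4 0 0 0 0]
t=4: x=[1.3750 3.1250 0.5000 0.0000 0.0000 0.0000] k=[0 1 4 0 0 0]
t=5: x=[0.1250 1.2500 3.1250 0.5000 0.0000 0.0000] k=[0 2 1 1 0 0]
t=6: x=[0.2500 1.6250 1.1250 0.8750 0.1250 0.0000] k=[2 4 0 3 0 0]
t=7: x=[2.2500 3.2500 0.8750 2.2500 0.3750 0.0000] k=[3 6 3 5 1 0]
t=8: x=[3.3750 5.2500 3.6250 4.2500 1.3750 0.1250] k=[2 8 3 4 4 0]
t=9: x=[2.7500 6.6250 3.7500 3.8750 3.5000 0.5000] k=[5 4 6 7 7 0]

0.1422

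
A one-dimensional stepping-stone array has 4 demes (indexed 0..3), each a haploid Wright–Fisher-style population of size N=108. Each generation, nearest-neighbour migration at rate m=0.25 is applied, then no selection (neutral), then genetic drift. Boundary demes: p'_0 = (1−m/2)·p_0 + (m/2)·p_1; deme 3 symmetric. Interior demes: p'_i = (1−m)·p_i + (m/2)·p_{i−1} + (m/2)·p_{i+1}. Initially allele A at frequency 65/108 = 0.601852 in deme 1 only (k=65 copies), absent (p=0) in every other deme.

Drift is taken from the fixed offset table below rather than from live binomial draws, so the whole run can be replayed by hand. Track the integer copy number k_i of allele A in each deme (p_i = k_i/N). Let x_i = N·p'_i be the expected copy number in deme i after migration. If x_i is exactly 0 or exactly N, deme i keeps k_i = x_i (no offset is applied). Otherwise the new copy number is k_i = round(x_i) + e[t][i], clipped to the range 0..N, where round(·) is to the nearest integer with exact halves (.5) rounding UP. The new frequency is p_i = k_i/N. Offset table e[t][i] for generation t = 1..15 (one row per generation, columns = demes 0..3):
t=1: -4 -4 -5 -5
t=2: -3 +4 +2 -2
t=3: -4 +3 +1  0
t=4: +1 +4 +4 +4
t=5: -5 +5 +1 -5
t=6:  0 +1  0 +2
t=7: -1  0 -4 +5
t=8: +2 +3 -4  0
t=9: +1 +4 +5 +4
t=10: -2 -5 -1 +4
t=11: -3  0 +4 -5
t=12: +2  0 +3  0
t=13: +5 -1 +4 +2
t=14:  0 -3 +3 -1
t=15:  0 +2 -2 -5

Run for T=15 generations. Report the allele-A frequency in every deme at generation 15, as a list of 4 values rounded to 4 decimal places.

[0.2037, 0.2037, 0.2315, 0.1574]

t=0: k=[0 65 0 0]
t=1: x=[8.1250 48.7500 8.1250 0.0000] k=[4 45 3 0]
t=2: x=[9.1250 34.6250 7.8750 0.3750] k=[6 39 10 0]
t=3: x=[10.1250 31.2500 12.3750 1.2500] k=[6 34 13 1]
t=4: x=[9.5000 27.8750 14.1250 2.5000] k=[11 32 18 7]
t=5: x=[13.6250 27.6250 18.3750 8.3750] k=[9 33 19 3]
t=6: x=[12.0000 28.2500 18.7500 5.0000] k=[12 29 19 7]
t=7: x=[14.1250 25.6250 18.7500 8.5000] k=[13 26 15 14]
t=8: x=[14.6250 23.0000 16.2500 14.1250] k=[17 26 12 14]
t=9: x=[18.1250 23.1250 14.0000 13.7500] k=[19 27 19 18]
t=10: x=[20.0000 25.0000 19.8750 18.1250] k=[18 20 19 22]
t=11: x=[18.2500 19.6250 19.5000 21.6250] k=[15 20 24 17]
t=12: x=[15.6250 19.8750 22.6250 17.8750] k=[18 20 26 18]
t=13: x=[18.2500 20.5000 24.2500 19.0000] k=[23 20 28 21]
t=14: x=[22.6250 21.3750 26.1250 21.8750] k=[23 18 29 21]
t=15: x=[22.3750 20.0000 26.6250 22.0000] k=[22 22 25 17]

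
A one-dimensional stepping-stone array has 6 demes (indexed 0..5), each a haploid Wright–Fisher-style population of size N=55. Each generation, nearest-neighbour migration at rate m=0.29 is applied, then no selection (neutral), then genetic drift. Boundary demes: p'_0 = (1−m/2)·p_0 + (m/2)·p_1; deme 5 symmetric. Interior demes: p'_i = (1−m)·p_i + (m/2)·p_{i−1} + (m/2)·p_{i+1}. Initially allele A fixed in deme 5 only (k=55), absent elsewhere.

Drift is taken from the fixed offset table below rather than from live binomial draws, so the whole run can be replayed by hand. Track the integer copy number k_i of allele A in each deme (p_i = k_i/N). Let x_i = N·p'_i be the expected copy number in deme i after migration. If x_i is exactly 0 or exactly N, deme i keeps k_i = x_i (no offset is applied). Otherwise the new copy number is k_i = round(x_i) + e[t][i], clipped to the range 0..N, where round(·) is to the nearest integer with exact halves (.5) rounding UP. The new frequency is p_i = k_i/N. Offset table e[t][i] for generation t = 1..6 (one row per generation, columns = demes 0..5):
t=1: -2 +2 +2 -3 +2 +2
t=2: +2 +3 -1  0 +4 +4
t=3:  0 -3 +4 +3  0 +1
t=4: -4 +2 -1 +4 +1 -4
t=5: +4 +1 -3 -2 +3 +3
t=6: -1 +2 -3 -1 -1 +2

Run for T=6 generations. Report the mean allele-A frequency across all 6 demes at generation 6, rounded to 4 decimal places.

0.2455

t=0: k=[0 0 0 0 0 55]
t=1: x=[0.0000 0.0000 0.0000 0.0000 7.9750 47.0250] k=[0 0 0 0 10 49]
t=2: x=[0.0000 0.0000 0.0000 1.4500 14.2050 43.3450] k=[0 0 0 1 18 47]
t=3: x=[0.0000 0.0000 0.1450 3.3200 19.7400 42.7950] k=[0 0 4 6 20 44]
t=4: x=[0.0000 0.5800 3.7100 7.7400 21.4500 40.5200] k=[0 3 3 12 22 37]
t=5: x=[0.4350 2.5650 4.3050 12.1450 22.7250 34.8250] k=[4 4 1 10 26 38]
t=6: x=[4.0000 3.5650 2.7400 11.0150 25.4200 36.2600] k=[3 6 0 10 24 38]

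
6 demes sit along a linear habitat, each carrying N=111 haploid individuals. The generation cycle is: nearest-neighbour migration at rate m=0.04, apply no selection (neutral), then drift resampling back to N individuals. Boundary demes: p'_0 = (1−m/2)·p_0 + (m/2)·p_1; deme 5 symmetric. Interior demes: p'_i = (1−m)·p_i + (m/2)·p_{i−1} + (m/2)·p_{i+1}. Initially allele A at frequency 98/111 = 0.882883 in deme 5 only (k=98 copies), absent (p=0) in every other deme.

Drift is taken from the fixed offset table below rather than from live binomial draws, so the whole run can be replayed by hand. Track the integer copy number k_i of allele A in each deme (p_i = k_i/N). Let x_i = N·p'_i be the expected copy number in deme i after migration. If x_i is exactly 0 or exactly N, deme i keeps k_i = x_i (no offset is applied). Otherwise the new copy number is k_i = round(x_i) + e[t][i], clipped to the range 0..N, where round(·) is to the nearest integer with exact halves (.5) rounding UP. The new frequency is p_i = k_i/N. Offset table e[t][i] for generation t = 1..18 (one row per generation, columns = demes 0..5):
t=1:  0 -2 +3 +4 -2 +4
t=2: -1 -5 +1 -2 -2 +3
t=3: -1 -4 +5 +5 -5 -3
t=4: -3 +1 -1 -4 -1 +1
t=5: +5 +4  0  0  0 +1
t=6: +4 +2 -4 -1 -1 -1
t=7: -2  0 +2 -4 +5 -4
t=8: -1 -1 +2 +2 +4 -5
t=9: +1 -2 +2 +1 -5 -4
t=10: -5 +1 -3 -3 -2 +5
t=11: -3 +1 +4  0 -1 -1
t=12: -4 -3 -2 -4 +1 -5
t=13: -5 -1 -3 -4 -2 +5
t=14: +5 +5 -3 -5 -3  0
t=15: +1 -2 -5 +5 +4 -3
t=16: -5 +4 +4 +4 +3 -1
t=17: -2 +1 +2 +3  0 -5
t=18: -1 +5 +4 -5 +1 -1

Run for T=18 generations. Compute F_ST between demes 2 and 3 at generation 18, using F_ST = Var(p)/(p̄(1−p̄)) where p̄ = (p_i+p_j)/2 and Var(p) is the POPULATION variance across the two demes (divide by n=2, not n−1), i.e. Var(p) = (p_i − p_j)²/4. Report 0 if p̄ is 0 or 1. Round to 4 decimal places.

0.0026

t=0: k=[0 0 0 0 0 98]
t=1: x=[0.0000 0.0000 0.0000 0.0000 1.9600 96.0400] k=[0 0 0 0 0 100]
t=2: x=[0.0000 0.0000 0.0000 0.0000 2.0000 98.0000] k=[0 0 0 0 0 101]
t=3: x=[0.0000 0.0000 0.0000 0.0000 2.0200 98.9800] k=[0 0 0 0 0 96]
t=4: x=[0.0000 0.0000 0.0000 0.0000 1.9200 94.0800] k=[0 0 0 0 1 95]
t=5: x=[0.0000 0.0000 0.0000 0.0200 2.8600 93.1200] k=[0 0 0 0 3 94]
t=6: x=[0.0000 0.0000 0.0000 0.0600 4.7600 92.1800] k=[0 0 0 0 4 91]
t=7: x=[0.0000 0.0000 0.0000 0.0800 5.6600 89.2600] k=[0 0 0 0 11 85]
t=8: x=[0.0000 0.0000 0.0000 0.2200 12.2600 83.5200] k=[0 0 0 2 16 79]
t=9: x=[0.0000 0.0000 0.0400 2.2400 16.9800 77.7400] k=[0 0 2 3 12 74]
t=10: x=[0.0000 0.0400 1.9800 3.1600 13.0600 72.7600] k=[0 1 0 0 11 78]
t=11: x=[0.0200 0.9600 0.0200 0.2200 12.1200 76.6600] k=[0 2 4 0 11 76]
t=12: x=[0.0400 2.0000 3.8800 0.3000 12.0800 74.7000] k=[0 0 2 0 13 70]
t=13: x=[0.0000 0.0400 1.9200 0.3000 13.8800 68.8600] k=[0 0 0 0 12 74]
t=14: x=[0.0000 0.0000 0.0000 0.2400 13.0000 72.7600] k=[0 0 0 0 10 73]
t=15: x=[0.0000 0.0000 0.0000 0.2000 11.0600 71.7400] k=[0 0 0 5 15 69]
t=16: x=[0.0000 0.0000 0.1000 5.1000 15.8800 67.9200] k=[0 0 4 9 19 67]
t=17: x=[0.0000 0.0800 4.0200 9.1000 19.7600 66.0400] k=[0 1 6 12 20 61]
t=18: x=[0.0200 1.0800 6.0200 12.0400 20.6600 60.1800] k=[0 6 10 7 22 59]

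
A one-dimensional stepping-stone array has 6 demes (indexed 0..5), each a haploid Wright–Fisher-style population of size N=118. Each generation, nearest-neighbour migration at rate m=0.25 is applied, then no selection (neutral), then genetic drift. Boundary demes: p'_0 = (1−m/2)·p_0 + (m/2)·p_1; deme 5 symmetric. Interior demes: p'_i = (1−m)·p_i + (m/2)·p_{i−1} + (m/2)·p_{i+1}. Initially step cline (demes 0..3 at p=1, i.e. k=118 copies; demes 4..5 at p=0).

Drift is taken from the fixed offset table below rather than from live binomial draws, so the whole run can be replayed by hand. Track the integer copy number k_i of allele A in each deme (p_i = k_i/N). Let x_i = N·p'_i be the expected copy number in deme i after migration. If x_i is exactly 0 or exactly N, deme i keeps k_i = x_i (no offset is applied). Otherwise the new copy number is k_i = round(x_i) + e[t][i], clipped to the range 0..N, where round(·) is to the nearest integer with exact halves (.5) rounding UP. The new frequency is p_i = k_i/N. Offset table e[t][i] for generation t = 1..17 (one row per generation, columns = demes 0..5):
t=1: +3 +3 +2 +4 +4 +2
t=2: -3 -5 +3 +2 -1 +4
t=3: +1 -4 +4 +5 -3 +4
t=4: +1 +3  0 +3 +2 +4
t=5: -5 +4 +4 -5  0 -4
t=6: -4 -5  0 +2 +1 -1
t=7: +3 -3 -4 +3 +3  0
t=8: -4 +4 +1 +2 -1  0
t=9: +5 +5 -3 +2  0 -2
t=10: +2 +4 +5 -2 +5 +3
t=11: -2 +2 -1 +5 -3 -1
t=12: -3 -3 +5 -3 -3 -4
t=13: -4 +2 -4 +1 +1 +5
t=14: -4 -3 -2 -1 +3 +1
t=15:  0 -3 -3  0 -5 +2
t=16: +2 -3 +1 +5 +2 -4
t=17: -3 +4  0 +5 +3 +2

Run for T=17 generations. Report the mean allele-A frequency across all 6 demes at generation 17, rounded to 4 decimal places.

0.7218

t=0: k=[118 118 118 118 0 0]
t=1: x=[118.0000 118.0000 118.0000 103.2500 14.7500 0.0000] k=[118 118 118 107 19 0]
t=2: x=[118.0000 118.0000 116.6250 97.3750 27.6250 2.3750] k=[118 118 118 99 27 6]
t=3: x=[118.0000 118.0000 115.6250 92.3750 33.3750 8.6250] k=[118 118 118 97 30 13]
t=4: x=[118.0000 118.0000 115.3750 91.2500 36.2500 15.1250] k=[118 118 115 94 38 19]
t=5: x=[118.0000 117.6250 112.7500 89.6250 42.6250 21.3750] k=[118 118 117 85 43 17]
t=6: x=[118.0000 117.8750 113.1250 83.7500 45.0000 20.2500] k=[118 113 113 86 46 19]
t=7: x=[117.3750 113.6250 109.6250 84.3750 47.6250 22.3750] k=[118 111 106 87 51 22]
t=8: x=[117.1250 111.2500 104.2500 84.8750 51.8750 25.6250] k=[113 115 105 87 51 26]
t=9: x=[113.2500 113.5000 104.0000 84.7500 52.3750 29.1250] k=[118 118 101 87 52 27]
t=10: x=[118.0000 115.8750 101.3750 84.3750 53.2500 30.1250] k=[118 118 106 82 58 33]
t=11: x=[118.0000 116.5000 104.5000 82.0000 57.8750 36.1250] k=[118 118 104 87 55 35]
t=12: x=[118.0000 116.2500 103.6250 85.1250 56.5000 37.5000] k=[118 113 109 82 54 34]
t=13: x=[117.3750 113.1250 106.1250 81.8750 55.0000 36.5000] k=[113 115 102 83 56 42]
t=14: x=[113.2500 113.1250 101.2500 82.0000 57.6250 43.7500] k=[109 110 99 81 61 45]
t=15: x=[109.1250 108.5000 98.1250 80.7500 61.5000 47.0000] k=[109 106 95 81 57 49]
t=16: x=[108.6250 105.0000 94.6250 79.7500 59.0000 50.0000] k=[111 102 96 85 61 46]
t=17: x=[109.8750 102.3750 95.3750 83.3750 62.1250 47.8750] k=[107 106 95 88 65 50]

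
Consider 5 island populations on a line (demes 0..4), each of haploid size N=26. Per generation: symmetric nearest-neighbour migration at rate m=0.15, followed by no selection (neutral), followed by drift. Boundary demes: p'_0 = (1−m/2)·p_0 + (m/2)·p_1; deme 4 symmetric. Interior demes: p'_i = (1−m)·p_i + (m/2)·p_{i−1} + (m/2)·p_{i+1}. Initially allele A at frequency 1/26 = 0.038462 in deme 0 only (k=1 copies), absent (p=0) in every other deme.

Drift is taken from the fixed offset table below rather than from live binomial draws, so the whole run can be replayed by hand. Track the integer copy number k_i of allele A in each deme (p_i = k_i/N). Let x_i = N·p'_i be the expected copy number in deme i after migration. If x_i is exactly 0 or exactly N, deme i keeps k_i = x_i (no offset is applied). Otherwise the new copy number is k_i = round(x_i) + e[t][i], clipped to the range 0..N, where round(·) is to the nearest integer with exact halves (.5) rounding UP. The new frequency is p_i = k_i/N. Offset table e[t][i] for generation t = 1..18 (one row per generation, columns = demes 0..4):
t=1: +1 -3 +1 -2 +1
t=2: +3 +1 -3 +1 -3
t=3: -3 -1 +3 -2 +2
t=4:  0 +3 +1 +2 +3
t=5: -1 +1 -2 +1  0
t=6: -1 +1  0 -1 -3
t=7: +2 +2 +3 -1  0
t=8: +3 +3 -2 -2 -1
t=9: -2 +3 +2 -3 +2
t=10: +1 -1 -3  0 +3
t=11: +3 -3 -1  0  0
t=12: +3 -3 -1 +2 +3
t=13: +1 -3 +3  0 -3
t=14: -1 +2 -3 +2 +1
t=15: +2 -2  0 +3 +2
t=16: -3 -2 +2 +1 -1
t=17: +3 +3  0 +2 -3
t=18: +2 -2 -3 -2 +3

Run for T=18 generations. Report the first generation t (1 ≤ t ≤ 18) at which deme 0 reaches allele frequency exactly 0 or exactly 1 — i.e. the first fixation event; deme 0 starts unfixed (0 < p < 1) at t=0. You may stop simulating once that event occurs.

t=0: k=[1 0 0 0 0]
t=1: x=[0.9250 0.0750 0.0000 0.0000 0.0000] k=[2 0 0 0 0]
t=2: x=[1.8500 0.1500 0.0000 0.0000 0.0000] k=[5 1 0 0 0]
t=3: x=[4.7000 1.2250 0.0750 0.0000 0.0000] k=[2 0 3 0 0]
t=4: x=[1.8500 0.3750 2.5500 0.2250 0.0000] k=[2 3 4 2 0]
t=5: x=[2.0750 3.0000 3.7750 2.0000 0.1500] k=[1 4 2 3 0]
t=6: x=[1.2250 3.6250 2.2250 2.7000 0.2250] k=[0 5 2 2 0]

6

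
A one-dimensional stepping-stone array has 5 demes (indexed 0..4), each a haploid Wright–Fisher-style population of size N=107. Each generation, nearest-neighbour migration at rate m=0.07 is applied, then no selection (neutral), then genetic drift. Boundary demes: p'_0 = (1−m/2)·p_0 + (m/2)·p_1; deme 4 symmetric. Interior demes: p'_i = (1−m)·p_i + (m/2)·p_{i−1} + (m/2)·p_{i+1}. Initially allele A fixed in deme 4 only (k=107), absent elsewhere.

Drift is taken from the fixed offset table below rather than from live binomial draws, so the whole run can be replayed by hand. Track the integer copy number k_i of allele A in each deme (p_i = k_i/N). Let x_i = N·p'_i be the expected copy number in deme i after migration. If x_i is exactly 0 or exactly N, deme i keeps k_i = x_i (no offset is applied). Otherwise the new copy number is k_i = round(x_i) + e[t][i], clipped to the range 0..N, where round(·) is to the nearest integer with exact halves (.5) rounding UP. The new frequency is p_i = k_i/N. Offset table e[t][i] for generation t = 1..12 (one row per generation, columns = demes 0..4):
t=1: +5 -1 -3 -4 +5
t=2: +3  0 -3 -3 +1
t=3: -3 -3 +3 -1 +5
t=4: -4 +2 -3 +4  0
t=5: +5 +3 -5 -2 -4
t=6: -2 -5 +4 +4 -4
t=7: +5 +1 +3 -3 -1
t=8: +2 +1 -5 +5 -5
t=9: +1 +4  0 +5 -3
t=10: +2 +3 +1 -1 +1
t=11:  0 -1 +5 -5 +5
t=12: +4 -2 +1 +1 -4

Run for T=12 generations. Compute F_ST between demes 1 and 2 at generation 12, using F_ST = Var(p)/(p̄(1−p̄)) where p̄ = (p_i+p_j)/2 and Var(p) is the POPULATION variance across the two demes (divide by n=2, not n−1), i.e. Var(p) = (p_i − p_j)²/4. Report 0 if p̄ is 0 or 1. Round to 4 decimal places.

0.0132

t=0: k=[0 0 0 0 107]
t=1: x=[0.0000 0.0000 0.0000 3.7450 103.2550] k=[0 0 0 0 107]
t=2: x=[0.0000 0.0000 0.0000 3.7450 103.2550] k=[0 0 0 1 104]
t=3: x=[0.0000 0.0000 0.0350 4.5700 100.3950] k=[0 0 3 4 105]
t=4: x=[0.0000 0.1050 2.9300 7.5000 101.4650] k=[0 2 0 12 101]
t=5: x=[0.0700 1.8600 0.4900 14.6950 97.8850] k=[5 5 0 13 94]
t=6: x=[5.0000 4.8250 0.6300 15.3800 91.1650] k=[3 0 5 19 87]
t=7: x=[2.8950 0.2800 5.3150 20.8900 84.6200] k=[8 1 8 18 84]
t=8: x=[7.7550 1.4900 8.1050 19.9600 81.6900] k=[10 2 3 25 77]
t=9: x=[9.7200 2.3150 3.7350 26.0500 75.1800] k=[11 6 4 31 72]
t=10: x=[10.8250 6.1050 5.0150 31.4900 70.5650] k=[13 9 6 30 72]
t=11: x=[12.8600 9.0350 6.9450 30.6300 70.5300] k=[13 8 12 26 76]
t=12: x=[12.8250 8.3150 12.3500 27.2600 74.2500] k=[17 6 13 28 70]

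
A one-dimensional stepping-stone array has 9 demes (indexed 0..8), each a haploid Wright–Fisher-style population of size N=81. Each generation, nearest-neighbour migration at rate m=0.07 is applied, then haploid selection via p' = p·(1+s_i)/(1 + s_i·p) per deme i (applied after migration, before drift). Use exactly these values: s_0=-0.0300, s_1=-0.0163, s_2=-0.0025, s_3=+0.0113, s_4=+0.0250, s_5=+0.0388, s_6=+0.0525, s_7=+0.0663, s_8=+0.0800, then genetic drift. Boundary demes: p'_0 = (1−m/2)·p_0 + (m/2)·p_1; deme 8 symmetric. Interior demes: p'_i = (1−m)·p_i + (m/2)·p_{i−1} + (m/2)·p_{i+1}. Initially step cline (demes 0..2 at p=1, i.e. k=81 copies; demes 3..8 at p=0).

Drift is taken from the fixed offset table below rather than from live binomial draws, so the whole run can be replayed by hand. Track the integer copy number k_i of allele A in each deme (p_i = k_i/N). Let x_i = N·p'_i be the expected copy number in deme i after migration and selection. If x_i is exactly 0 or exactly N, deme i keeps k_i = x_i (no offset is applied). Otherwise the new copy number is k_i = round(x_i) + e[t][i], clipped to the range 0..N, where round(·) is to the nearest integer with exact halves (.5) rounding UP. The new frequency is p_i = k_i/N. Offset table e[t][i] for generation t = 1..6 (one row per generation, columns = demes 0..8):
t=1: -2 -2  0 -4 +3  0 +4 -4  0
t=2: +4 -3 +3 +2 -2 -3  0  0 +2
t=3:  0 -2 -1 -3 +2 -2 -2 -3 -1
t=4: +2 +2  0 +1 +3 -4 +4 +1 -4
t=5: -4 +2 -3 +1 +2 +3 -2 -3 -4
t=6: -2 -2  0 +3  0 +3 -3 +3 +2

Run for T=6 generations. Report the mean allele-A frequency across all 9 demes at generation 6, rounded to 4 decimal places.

t=0: k=[81 81 81 0 0 0 0 0 0]
t=1: x=[81.0000 81.0000 78.1581 2.8659 0.0000 0.0000 0.0000 0.0000 0.0000] k=[81 81 78 0 0 0 0 0 0]
t=2: x=[81.0000 80.8933 75.3619 2.7598 0.0000 0.0000 0.0000 0.0000 0.0000] k=[81 78 78 5 0 0 0 0 0]
t=3: x=[80.8918 78.0588 75.4320 7.4557 0.1794 0.0000 0.0000 0.0000 0.0000] k=[81 76 74 4 2 0 0 0 0]
t=4: x=[80.8196 76.0289 71.5992 6.4464 2.0487 0.0727 0.0000 0.0000 0.0000] k=[81 78 72 7 5 0 0 0 0]
t=5: x=[80.8918 77.8456 69.9111 9.2971 5.0098 0.1818 0.0000 0.0000 0.0000] k=[77 80 67 10 7 3 0 0 0]
t=6: x=[76.9905 79.4147 65.4285 12.0044 7.1238 3.1482 0.1105 0.0000 0.0000] k=[75 77 65 15 7 6 0 0 0]

0.3361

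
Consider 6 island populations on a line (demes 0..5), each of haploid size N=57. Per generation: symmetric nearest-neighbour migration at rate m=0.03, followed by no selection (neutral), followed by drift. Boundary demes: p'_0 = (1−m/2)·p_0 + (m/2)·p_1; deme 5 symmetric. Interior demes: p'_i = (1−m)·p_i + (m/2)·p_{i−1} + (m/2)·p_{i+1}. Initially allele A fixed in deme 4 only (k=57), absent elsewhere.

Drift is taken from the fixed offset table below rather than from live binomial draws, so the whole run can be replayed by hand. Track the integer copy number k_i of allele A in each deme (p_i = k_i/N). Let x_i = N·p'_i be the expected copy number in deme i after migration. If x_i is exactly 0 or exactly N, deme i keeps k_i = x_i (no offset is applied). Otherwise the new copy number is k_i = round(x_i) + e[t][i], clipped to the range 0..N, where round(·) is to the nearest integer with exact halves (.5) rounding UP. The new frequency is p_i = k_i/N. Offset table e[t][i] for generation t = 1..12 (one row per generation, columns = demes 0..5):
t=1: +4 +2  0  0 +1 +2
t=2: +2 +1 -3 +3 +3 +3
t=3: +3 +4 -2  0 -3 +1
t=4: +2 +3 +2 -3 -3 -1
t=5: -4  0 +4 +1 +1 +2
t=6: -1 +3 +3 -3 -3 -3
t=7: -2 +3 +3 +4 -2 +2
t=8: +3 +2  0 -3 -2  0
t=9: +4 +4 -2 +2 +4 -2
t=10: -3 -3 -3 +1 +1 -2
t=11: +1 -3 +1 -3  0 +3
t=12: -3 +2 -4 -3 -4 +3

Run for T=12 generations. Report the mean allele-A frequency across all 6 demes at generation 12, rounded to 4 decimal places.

0.2018

t=0: k=[0 0 0 0 57 0]
t=1: x=[0.0000 0.0000 0.0000 0.8550 55.2900 0.8550] k=[0 0 0 1 56 3]
t=2: x=[0.0000 0.0000 0.0150 1.8100 54.3800 3.7950] k=[0 0 0 5 57 7]
t=3: x=[0.0000 0.0000 0.0750 5.7050 55.4700 7.7500] k=[0 0 0 6 52 9]
t=4: x=[0.0000 0.0000 0.0900 6.6000 50.6650 9.6450] k=[0 0 2 4 48 9]
t=5: x=[0.0000 0.0300 2.0000 4.6300 46.7550 9.5850] k=[0 0 6 6 48 12]
t=6: x=[0.0000 0.0900 5.9100 6.6300 46.8300 12.5400] k=[0 3 9 4 44 10]
t=7: x=[0.0450 3.0450 8.8350 4.6750 42.8900 10.5100] k=[0 6 12 9 41 13]
t=8: x=[0.0900 6.0000 11.8650 9.5250 40.1000 13.4200] k=[3 8 12 7 38 13]
t=9: x=[3.0750 7.9850 11.8650 7.5400 37.1600 13.3750] k=[7 12 10 10 41 11]
t=10: x=[7.0750 11.8950 10.0300 10.4650 40.0850 11.4500] k=[4 9 7 11 41 9]
t=11: x=[4.0750 8.8950 7.0900 11.3900 40.0700 9.4800] k=[5 6 8 8 40 12]
t=12: x=[5.0150 6.0150 7.9700 8.4800 39.1000 12.4200] k=[2 8 4 5 35 15]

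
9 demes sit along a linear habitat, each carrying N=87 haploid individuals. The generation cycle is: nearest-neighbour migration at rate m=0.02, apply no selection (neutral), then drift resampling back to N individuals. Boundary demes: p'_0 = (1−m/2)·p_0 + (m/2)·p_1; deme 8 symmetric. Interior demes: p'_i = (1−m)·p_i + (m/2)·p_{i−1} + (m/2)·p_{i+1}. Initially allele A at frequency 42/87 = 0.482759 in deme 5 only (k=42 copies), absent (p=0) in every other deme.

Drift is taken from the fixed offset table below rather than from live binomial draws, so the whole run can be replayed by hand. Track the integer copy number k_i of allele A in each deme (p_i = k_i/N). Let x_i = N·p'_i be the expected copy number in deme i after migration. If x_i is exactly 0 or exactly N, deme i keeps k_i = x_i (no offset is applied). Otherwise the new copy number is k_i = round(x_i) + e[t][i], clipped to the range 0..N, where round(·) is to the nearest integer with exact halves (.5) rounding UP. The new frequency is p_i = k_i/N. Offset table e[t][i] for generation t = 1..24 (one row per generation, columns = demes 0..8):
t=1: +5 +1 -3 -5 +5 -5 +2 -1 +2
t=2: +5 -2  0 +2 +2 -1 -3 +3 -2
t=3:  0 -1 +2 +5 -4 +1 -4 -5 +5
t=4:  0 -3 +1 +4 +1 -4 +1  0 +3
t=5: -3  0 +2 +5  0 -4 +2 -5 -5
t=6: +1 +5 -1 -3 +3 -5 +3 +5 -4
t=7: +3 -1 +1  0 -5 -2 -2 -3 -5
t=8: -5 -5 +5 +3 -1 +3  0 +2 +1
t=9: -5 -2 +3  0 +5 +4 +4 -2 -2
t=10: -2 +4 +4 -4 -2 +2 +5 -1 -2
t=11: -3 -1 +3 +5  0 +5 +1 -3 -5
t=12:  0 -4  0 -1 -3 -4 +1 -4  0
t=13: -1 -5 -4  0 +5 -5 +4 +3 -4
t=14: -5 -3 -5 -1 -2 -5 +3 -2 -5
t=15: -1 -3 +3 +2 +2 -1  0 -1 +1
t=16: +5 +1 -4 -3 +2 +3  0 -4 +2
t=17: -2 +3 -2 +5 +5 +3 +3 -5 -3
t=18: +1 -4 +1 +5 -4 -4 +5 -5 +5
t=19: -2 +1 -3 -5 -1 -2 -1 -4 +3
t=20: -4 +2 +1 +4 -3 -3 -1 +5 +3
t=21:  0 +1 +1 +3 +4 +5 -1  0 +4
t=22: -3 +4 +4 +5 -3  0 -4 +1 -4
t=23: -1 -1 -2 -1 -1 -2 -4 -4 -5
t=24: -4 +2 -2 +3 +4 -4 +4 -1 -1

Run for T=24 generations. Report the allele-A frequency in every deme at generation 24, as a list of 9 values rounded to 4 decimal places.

[0.0000, 0.1034, 0.0920, 0.3793, 0.1034, 0.1379, 0.2644, 0.0115, 0.0000]

t=0: k=[0 0 0 0 0 42 0 0 0]
t=1: x=[0.0000 0.0000 0.0000 0.0000 0.4200 41.1600 0.4200 0.0000 0.0000] k=[0 0 0 0 5 36 2 0 0]
t=2: x=[0.0000 0.0000 0.0000 0.0500 5.2600 35.3500 2.3200 0.0200 0.0000] k=[0 0 0 2 7 34 0 3 0]
t=3: x=[0.0000 0.0000 0.0200 2.0300 7.2200 33.3900 0.3700 2.9400 0.0300] k=[0 0 2 7 3 34 0 0 5]
t=4: x=[0.0000 0.0200 2.0300 6.9100 3.3500 33.3500 0.3400 0.0500 4.9500] k=[0 0 3 11 4 29 1 0 8]
t=5: x=[0.0000 0.0300 3.0500 10.8500 4.3200 28.4700 1.2700 0.0900 7.9200] k=[0 0 5 16 4 24 3 0 3]
t=6: x=[0.0000 0.0500 5.0600 15.7700 4.3200 23.5900 3.1800 0.0600 2.9700] k=[0 5 4 13 7 19 6 5 0]
t=7: x=[0.0500 4.9400 4.1000 12.8500 7.1800 18.7500 6.1200 4.9600 0.0500] k=[3 4 5 13 2 17 4 2 0]
t=8: x=[3.0100 4.0000 5.0700 12.8100 2.2600 16.7200 4.1100 2.0000 0.0200] k=[0 0 10 16 1 20 4 4 1]
t=9: x=[0.0000 0.1000 9.9600 15.7900 1.3400 19.6500 4.1600 3.9700 1.0300] k=[0 0 13 16 6 24 8 2 0]
t=10: x=[0.0000 0.1300 12.9000 15.8700 6.2800 23.6600 8.1000 2.0400 0.0200] k=[0 4 17 12 4 26 13 1 0]
t=11: x=[0.0400 4.0900 16.8200 11.9700 4.3000 25.6500 13.0100 1.1100 0.0100] k=[0 3 20 17 4 31 14 0 0]
t=12: x=[0.0300 3.1400 19.8000 16.9000 4.4000 30.5600 14.0300 0.1400 0.0000] k=[0 0 20 16 1 27 15 0 0]
t=13: x=[0.0000 0.2000 19.7600 15.8900 1.4100 26.6200 14.9700 0.1500 0.0000] k=[0 0 16 16 6 22 19 3 0]
t=14: x=[0.0000 0.1600 15.8400 15.9000 6.2600 21.8100 18.8700 3.1300 0.0300] k=[0 0 11 15 4 17 22 1 0]
t=15: x=[0.0000 0.1100 10.9300 14.8500 4.2400 16.9200 21.7400 1.2000 0.0100] k=[0 0 14 17 6 16 22 0 1]
t=16: x=[0.0000 0.1400 13.8900 16.8600 6.2100 15.9600 21.7200 0.2300 0.9900] k=[0 1 10 14 8 19 22 0 3]
t=17: x=[0.0100 1.0800 9.9500 13.9000 8.1700 18.9200 21.7500 0.2500 2.9700] k=[0 4 8 19 13 22 25 0 0]
t=18: x=[0.0400 4.0000 8.0700 18.8300 13.1500 21.9400 24.7200 0.2500 0.0000] k=[1 0 9 24 9 18 30 0 0]
t=19: x=[0.9900 0.1000 9.0600 23.7000 9.2400 18.0300 29.5800 0.3000 0.0000] k=[0 1 6 19 8 16 29 0 0]
t=20: x=[0.0100 1.0400 6.0800 18.7600 8.1900 16.0500 28.5800 0.2900 0.0000] k=[0 3 7 23 5 13 28 5 0]
t=21: x=[0.0300 3.0100 7.1200 22.6600 5.2600 13.0700 27.6200 5.1800 0.0500] k=[0 4 8 26 9 18 27 5 4]
t=22: x=[0.0400 4.0000 8.1400 25.6500 9.2600 18.0000 26.6900 5.2100 4.0100] k=[0 8 12 31 6 18 23 6 0]
t=23: x=[0.0800 7.9600 12.1500 30.5600 6.3700 17.9300 22.7800 6.1100 0.0600] k=[0 7 10 30 5 16 19 2 0]
t=24: x=[0.0700 6.9600 10.1700 29.5500 5.3600 15.9200 18.8000 2.1500 0.0200] k=[0 9 8 33 9 12 23 1 0]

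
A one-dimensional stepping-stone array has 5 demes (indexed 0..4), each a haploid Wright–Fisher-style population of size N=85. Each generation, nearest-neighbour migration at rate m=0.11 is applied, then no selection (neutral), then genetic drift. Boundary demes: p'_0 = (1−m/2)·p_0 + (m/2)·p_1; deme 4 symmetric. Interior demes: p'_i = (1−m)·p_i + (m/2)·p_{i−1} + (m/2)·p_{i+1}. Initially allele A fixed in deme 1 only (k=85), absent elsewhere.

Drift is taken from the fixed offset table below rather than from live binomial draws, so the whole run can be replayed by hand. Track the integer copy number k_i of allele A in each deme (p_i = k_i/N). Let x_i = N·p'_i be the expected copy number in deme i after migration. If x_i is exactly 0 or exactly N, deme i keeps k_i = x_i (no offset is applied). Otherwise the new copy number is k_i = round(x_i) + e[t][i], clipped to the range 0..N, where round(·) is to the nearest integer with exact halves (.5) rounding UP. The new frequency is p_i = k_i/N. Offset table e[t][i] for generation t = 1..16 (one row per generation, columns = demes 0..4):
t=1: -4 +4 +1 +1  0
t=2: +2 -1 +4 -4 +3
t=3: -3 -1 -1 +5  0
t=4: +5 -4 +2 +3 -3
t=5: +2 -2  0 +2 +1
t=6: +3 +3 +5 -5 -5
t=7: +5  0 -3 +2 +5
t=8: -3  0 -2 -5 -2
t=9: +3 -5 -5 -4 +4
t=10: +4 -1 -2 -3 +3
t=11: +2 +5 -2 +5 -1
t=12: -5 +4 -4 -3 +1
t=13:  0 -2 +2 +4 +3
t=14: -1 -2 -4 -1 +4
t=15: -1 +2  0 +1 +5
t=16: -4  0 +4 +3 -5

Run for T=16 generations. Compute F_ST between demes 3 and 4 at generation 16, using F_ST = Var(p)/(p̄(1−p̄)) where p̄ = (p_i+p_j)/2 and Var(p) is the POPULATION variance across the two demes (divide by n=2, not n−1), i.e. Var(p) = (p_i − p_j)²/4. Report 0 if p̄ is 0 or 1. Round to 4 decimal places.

t=0: k=[0 85 0 0 0]
t=1: x=[4.6750 75.6500 4.6750 0.0000 0.0000] k=[1 80 6 0 0]
t=2: x=[5.3450 71.5850 9.7400 0.3300 0.0000] k=[7 71 14 0 0]
t=3: x=[10.5200 64.3450 16.3650 0.7700 0.0000] k=[8 63 15 6 0]
t=4: x=[11.0250 57.3350 17.1450 6.1650 0.3300] k=[16 53 19 9 0]
t=5: x=[18.0350 49.0950 20.3200 9.0550 0.4950] k=[20 47 20 11 1]
t=6: x=[21.4850 44.0300 20.9900 10.9450 1.5500] k=[24 47 26 6 0]
t=7: x=[25.2650 44.5800 26.0550 6.7700 0.3300] k=[30 45 23 9 5]
t=8: x=[30.8250 42.9650 23.4400 9.5500 5.2200] k=[28 43 21 5 3]
t=9: x=[28.8250 40.9650 21.3300 5.7700 3.1100] k=[32 36 16 2 7]
t=10: x=[32.2200 34.6800 16.3300 3.0450 6.7250] k=[36 34 14 0 10]
t=11: x=[35.8900 33.0100 14.3300 1.3200 9.4500] k=[38 38 12 6 8]
t=12: x=[38.0000 36.5700 13.1000 6.4400 7.8900] k=[33 41 9 3 9]
t=13: x=[33.4400 38.8000 10.4300 3.6600 8.6700] k=[33 37 12 8 12]
t=14: x=[33.2200 35.4050 13.1550 8.4400 11.7800] k=[32 33 9 7 16]
t=15: x=[32.0550 31.6250 10.2100 7.6050 15.5050] k=[31 34 10 9 21]
t=16: x=[31.1650 32.5150 11.2650 9.7150 20.3400] k=[27 33 15 13 15]

0.0010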